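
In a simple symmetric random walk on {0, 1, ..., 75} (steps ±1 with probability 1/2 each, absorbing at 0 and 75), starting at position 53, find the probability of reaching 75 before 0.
P(hit 75 before 0) = 53/75

Let u_k = P(hit 75 before 0 | start at k). Then u_0 = 0, u_75 = 1, and u_k = u_{k-1}/2 + u_{k+1}/2 for 1 ≤ k ≤ 74. This harmonic recurrence is solved by u_k = k/75, giving u_53 = 53/75.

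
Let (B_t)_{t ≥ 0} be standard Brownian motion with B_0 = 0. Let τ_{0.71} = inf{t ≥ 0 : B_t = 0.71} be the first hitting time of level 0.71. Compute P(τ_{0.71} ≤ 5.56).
P(τ_{0.71} ≤ 5.56) = 2(1 − Φ(0.71/√5.56)) = 2(1 − Φ(0.3011)) ≈ 0.7633

By the reflection principle for standard BM, P(τ_b ≤ t) = 2 · P(B_t ≥ b). Since B_t ~ N(0, t), P(B_t ≥ 0.71) = 1 − Φ(0.71/√t) = 1 − Φ(0.71/√5.56) = 1 − Φ(0.3011) ≈ 0.38167. Doubling: P(τ_{0.71} ≤ 5.56) ≈ 2 · 0.38167 = 0.76334 ≈ 0.7633.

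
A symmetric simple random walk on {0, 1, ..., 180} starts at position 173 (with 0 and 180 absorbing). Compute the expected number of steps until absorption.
E[τ | X_0 = 173] = 1211

Let v_k = E[τ | X_0 = k]. Boundary: v_0 = v_180 = 0. Recurrence: v_k = 1 + (v_{k-1} + v_{k+1})/2 for 1 ≤ k ≤ 179. The particular solution to v_k − (v_{k-1} + v_{k+1})/2 = 1 is v_k = −k^2. Adding homogeneous solution A + B k and matching boundaries gives v_k = k (180 − k). Substituting k = 173: v_173 = 173 · 7 = 1211.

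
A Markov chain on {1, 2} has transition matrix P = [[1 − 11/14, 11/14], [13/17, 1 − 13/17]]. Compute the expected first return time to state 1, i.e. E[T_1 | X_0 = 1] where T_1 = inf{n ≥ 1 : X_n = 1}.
E[T_1 | X_0 = 1] = 1/π_1 = 369/182

For an irreducible recurrent Markov chain with stationary distribution π, E[T_i | X_0 = i] = 1/π_i (Kac's formula). Here π_1 = (13/17)/(11/14 + 13/17) = (13/17)/(369/238) = 182/369, so E[T_1 | X_0 = 1] = 1/π_1 = (11/14 + 13/17)/(13/17) = (369/238)/(13/17) = 369/182.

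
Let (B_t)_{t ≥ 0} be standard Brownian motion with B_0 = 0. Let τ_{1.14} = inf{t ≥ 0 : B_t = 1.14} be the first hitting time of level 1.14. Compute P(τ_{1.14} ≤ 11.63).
P(τ_{1.14} ≤ 11.63) = 2(1 − Φ(1.14/√11.63)) = 2(1 − Φ(0.3343)) ≈ 0.7382

By the reflection principle for standard BM, P(τ_b ≤ t) = 2 · P(B_t ≥ b). Since B_t ~ N(0, t), P(B_t ≥ 1.14) = 1 − Φ(1.14/√t) = 1 − Φ(1.14/√11.63) = 1 − Φ(0.3343) ≈ 0.36908. Doubling: P(τ_{1.14} ≤ 11.63) ≈ 2 · 0.36908 = 0.73816 ≈ 0.7382.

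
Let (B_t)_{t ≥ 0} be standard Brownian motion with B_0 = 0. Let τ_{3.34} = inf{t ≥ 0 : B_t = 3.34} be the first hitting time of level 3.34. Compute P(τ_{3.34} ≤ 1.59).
P(τ_{3.34} ≤ 1.59) = 2(1 − Φ(3.34/√1.59)) = 2(1 − Φ(2.6488)) ≈ 0.0081

By the reflection principle for standard BM, P(τ_b ≤ t) = 2 · P(B_t ≥ b). Since B_t ~ N(0, t), P(B_t ≥ 3.34) = 1 − Φ(3.34/√t) = 1 − Φ(3.34/√1.59) = 1 − Φ(2.6488) ≈ 0.00404. Doubling: P(τ_{3.34} ≤ 1.59) ≈ 2 · 0.00404 = 0.00808 ≈ 0.0081.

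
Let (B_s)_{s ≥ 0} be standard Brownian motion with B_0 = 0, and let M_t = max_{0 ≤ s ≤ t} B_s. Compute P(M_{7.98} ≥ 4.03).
P(M_{7.98} ≥ 4.03) = 2·P(B_{7.98} ≥ 4.03) = 2(1 − Φ(4.03/√7.98)) ≈ 0.1537

By the reflection principle for Brownian motion, P(M_t ≥ a) = 2 · P(B_t ≥ a) for a ≥ 0. Since B_t ~ N(0, t), P(B_t ≥ 4.03) = 1 − Φ(4.03/√t) = 1 − Φ(4.03/√7.98) = 1 − Φ(1.4266). So
  P(M_{7.98} ≥ 4.03) = 2(1 − Φ(1.4266)) ≈ 0.1537.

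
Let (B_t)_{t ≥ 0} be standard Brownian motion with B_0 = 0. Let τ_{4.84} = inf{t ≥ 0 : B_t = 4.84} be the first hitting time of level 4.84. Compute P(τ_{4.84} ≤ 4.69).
P(τ_{4.84} ≤ 4.69) = 2(1 − Φ(4.84/√4.69)) = 2(1 − Φ(2.2349)) ≈ 0.0254

By the reflection principle for standard BM, P(τ_b ≤ t) = 2 · P(B_t ≥ b). Since B_t ~ N(0, t), P(B_t ≥ 4.84) = 1 − Φ(4.84/√t) = 1 − Φ(4.84/√4.69) = 1 − Φ(2.2349) ≈ 0.01271. Doubling: P(τ_{4.84} ≤ 4.69) ≈ 2 · 0.01271 = 0.02542 ≈ 0.0254.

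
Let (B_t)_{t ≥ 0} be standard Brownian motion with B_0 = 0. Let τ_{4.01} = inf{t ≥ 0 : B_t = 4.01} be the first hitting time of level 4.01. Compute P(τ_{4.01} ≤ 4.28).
P(τ_{4.01} ≤ 4.28) = 2(1 − Φ(4.01/√4.28)) = 2(1 − Φ(1.9383)) ≈ 0.0526

By the reflection principle for standard BM, P(τ_b ≤ t) = 2 · P(B_t ≥ b). Since B_t ~ N(0, t), P(B_t ≥ 4.01) = 1 − Φ(4.01/√t) = 1 − Φ(4.01/√4.28) = 1 − Φ(1.9383) ≈ 0.02629. Doubling: P(τ_{4.01} ≤ 4.28) ≈ 2 · 0.02629 = 0.05258 ≈ 0.0526.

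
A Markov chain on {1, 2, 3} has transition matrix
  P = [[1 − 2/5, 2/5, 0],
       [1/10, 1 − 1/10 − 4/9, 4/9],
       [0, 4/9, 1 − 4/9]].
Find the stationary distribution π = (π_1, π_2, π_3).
π = (1/9, 4/9, 4/9)

This is a birth-death chain on three states, which satisfies detailed balance: π_1 · P_{12} = π_2 · P_{21} and π_2 · P_{23} = π_3 · P_{32}.
From π_1 · 2/5 = π_2 · 1/10: π_2/π_1 = (2/5)/(1/10) = 4.
From π_2 · 4/9 = π_3 · 4/9: π_3/π_2 = (4/9)/(4/9) = 1.
Take π_1 proportional to 1; then unnormalized π = (1, 4, 4). Normalize by dividing by the sum 9:
  π = (1/9, 4/9, 4/9).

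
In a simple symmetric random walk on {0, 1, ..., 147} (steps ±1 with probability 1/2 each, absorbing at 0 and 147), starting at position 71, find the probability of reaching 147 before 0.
P(hit 147 before 0) = 71/147

Let u_k = P(hit 147 before 0 | start at k). Then u_0 = 0, u_147 = 1, and u_k = u_{k-1}/2 + u_{k+1}/2 for 1 ≤ k ≤ 146. This harmonic recurrence is solved by u_k = k/147, giving u_71 = 71/147.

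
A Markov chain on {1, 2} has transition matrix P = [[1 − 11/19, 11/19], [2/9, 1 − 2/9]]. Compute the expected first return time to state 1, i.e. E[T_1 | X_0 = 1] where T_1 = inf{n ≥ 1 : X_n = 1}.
E[T_1 | X_0 = 1] = 1/π_1 = 137/38

For an irreducible recurrent Markov chain with stationary distribution π, E[T_i | X_0 = i] = 1/π_i (Kac's formula). Here π_1 = (2/9)/(11/19 + 2/9) = (2/9)/(137/171) = 38/137, so E[T_1 | X_0 = 1] = 1/π_1 = (11/19 + 2/9)/(2/9) = (137/171)/(2/9) = 137/38.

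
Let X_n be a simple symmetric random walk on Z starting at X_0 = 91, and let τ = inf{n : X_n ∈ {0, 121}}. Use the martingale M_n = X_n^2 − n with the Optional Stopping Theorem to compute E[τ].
E[τ] = 2730

M_n = X_n^2 − n is a martingale (since E[X_{n+1}^2 | F_n] = X_n^2 + 1). By OST (τ has finite mean in a bounded region), E[M_τ] = E[M_0] = X_0^2 − 0 = 91^2 = 8281. Also E[M_τ] = E[X_τ^2] − E[τ]. The walk exits at 0 or 121, with P(hit 121 first) = 91/121, so E[X_τ^2] = 121^2 · 91/121 + 0 = 11011. Thus E[τ] = E[X_τ^2] − E[M_τ] = 11011 − 8281 = 2730 = 91(121 − 91) = 2730.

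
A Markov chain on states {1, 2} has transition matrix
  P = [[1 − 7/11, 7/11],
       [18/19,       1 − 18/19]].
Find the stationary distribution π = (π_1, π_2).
π_1 = 198/331, π_2 = 133/331

Solve πP = π with π_1 + π_2 = 1. From πP = π: π_1 · (1 − 7/11) + π_2 · 18/19 = π_1 ⇒ π_2 · 18/19 = π_1 · 7/11 ⇒ π_2/π_1 = (7/11)/(18/19) = 133/198. Together with π_1 + π_2 = 1:
  π_1 = (18/19)/(7/11 + 18/19) = (18/19)/(331/209) = 198/331,
  π_2 = (7/11)/(7/11 + 18/19) = (7/11)/(331/209) = 133/331.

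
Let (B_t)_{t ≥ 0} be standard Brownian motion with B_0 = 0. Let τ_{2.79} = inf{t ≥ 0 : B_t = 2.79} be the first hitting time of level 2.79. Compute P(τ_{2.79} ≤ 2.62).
P(τ_{2.79} ≤ 2.62) = 2(1 − Φ(2.79/√2.62)) = 2(1 − Φ(1.7237)) ≈ 0.0848

By the reflection principle for standard BM, P(τ_b ≤ t) = 2 · P(B_t ≥ b). Since B_t ~ N(0, t), P(B_t ≥ 2.79) = 1 − Φ(2.79/√t) = 1 − Φ(2.79/√2.62) = 1 − Φ(1.7237) ≈ 0.04238. Doubling: P(τ_{2.79} ≤ 2.62) ≈ 2 · 0.04238 = 0.08476 ≈ 0.0848.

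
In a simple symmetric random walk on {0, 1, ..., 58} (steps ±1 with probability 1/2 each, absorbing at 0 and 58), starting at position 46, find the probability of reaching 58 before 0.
P(hit 58 before 0) = 46/58 = 23/29

Let u_k = P(hit 58 before 0 | start at k). Then u_0 = 0, u_58 = 1, and u_k = u_{k-1}/2 + u_{k+1}/2 for 1 ≤ k ≤ 57. This harmonic recurrence is solved by u_k = k/58, giving u_46 = 46/58 = 23/29.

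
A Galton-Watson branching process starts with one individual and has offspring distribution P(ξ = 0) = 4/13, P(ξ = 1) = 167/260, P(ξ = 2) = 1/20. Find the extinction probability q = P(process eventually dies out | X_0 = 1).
q = 1

Mean offspring μ = 0·4/13 + 1·167/260 + 2·1/20 = 193/260 ≤ 1. For μ ≤ 1 with offspring not concentrated at 1, the Galton-Watson process goes extinct almost surely, so q = 1.
(Algebraic check: The pgf is f(s) = 4/13 + 167/260·s + 1/20·s². The extinction probability q is the smallest fixed point of f in [0, 1]. Setting s = f(s):
  1/20·s² + (167/260 − 1)·s + 4/13 = 0
  1/20·s² − (4/13 + 1/20)·s + 4/13 = 0
which factors as (s − 1)·(1/20·s − 4/13) = 0, giving roots s = 1 and s = (4/13)/(1/20) = 80/13. Since 80/13 ≥ 1, the smallest root in [0, 1] is s = 1.)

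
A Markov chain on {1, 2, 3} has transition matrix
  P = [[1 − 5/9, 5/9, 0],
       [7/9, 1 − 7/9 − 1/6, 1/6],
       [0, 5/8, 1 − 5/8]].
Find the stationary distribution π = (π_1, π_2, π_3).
π = (21/40, 3/8, 1/10)

This is a birth-death chain on three states, which satisfies detailed balance: π_1 · P_{12} = π_2 · P_{21} and π_2 · P_{23} = π_3 · P_{32}.
From π_1 · 5/9 = π_2 · 7/9: π_2/π_1 = (5/9)/(7/9) = 5/7.
From π_2 · 1/6 = π_3 · 5/8: π_3/π_2 = (1/6)/(5/8) = 4/15.
Take π_1 proportional to 1; then unnormalized π = (1, 5/7, 4/21). Normalize by dividing by the sum 40/21:
  π = (21/40, 3/8, 1/10).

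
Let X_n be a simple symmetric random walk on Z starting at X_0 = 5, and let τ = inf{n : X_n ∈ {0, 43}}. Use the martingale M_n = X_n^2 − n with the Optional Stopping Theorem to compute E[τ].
E[τ] = 190

M_n = X_n^2 − n is a martingale (since E[X_{n+1}^2 | F_n] = X_n^2 + 1). By OST (τ has finite mean in a bounded region), E[M_τ] = E[M_0] = X_0^2 − 0 = 5^2 = 25. Also E[M_τ] = E[X_τ^2] − E[τ]. The walk exits at 0 or 43, with P(hit 43 first) = 5/43, so E[X_τ^2] = 43^2 · 5/43 + 0 = 215. Thus E[τ] = E[X_τ^2] − E[M_τ] = 215 − 25 = 190 = 5(43 − 5) = 190.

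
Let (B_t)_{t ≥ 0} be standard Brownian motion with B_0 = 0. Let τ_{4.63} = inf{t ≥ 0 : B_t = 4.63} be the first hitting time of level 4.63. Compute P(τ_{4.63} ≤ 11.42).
P(τ_{4.63} ≤ 11.42) = 2(1 − Φ(4.63/√11.42)) = 2(1 − Φ(1.3701)) ≈ 0.1707

By the reflection principle for standard BM, P(τ_b ≤ t) = 2 · P(B_t ≥ b). Since B_t ~ N(0, t), P(B_t ≥ 4.63) = 1 − Φ(4.63/√t) = 1 − Φ(4.63/√11.42) = 1 − Φ(1.3701) ≈ 0.08533. Doubling: P(τ_{4.63} ≤ 11.42) ≈ 2 · 0.08533 = 0.17066 ≈ 0.1707.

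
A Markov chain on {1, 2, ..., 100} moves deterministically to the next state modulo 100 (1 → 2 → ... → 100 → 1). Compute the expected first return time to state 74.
E[T_74 | X_0 = 74] = 100

The chain cycles deterministically, so starting at state 74 it returns in exactly 100 steps. Equivalently, the stationary distribution is uniform π_j = 1/100 for every state j, so by Kac's formula E[T_74] = 1/π_74 = 100.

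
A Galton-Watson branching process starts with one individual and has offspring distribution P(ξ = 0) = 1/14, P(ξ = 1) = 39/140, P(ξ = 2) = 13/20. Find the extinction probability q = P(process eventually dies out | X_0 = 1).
q = 10/91

The pgf is f(s) = 1/14 + 39/140·s + 13/20·s². The extinction probability q is the smallest fixed point of f in [0, 1]. Setting s = f(s):
  13/20·s² + (39/140 − 1)·s + 1/14 = 0
  13/20·s² − (1/14 + 13/20)·s + 1/14 = 0
which factors as (s − 1)·(13/20·s − 1/14) = 0, giving roots s = 1 and s = (1/14)/(13/20) = 10/91.
Mean offspring μ = 39/140 + 2·13/20 = 221/140 > 1 (supercritical), so q < 1. The extinction probability is the smaller root: q = (1/14)/(13/20) = 10/91.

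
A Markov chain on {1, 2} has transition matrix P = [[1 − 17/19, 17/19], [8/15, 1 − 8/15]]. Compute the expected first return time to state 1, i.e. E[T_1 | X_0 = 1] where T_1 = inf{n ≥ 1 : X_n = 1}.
E[T_1 | X_0 = 1] = 1/π_1 = 407/152

For an irreducible recurrent Markov chain with stationary distribution π, E[T_i | X_0 = i] = 1/π_i (Kac's formula). Here π_1 = (8/15)/(17/19 + 8/15) = (8/15)/(407/285) = 152/407, so E[T_1 | X_0 = 1] = 1/π_1 = (17/19 + 8/15)/(8/15) = (407/285)/(8/15) = 407/152.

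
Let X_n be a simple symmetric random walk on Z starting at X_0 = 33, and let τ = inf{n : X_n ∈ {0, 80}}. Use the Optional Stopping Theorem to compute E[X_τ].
E[X_τ] = 33

X_n is a martingale and τ is a bounded-mean stopping time (indeed τ is finite a.s. with bounded expectation since the walk is in a bounded region). By the OST, E[X_τ] = E[X_0] = 33. Equivalently: E[X_τ] = 80 · P(hit 80 first) + 0 · P(hit 0 first) = 80 · (33/80) = 33.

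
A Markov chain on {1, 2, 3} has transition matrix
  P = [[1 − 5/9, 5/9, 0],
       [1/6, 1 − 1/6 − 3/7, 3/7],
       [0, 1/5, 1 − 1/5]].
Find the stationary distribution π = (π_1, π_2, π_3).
π = (21/241, 70/241, 150/241)

This is a birth-death chain on three states, which satisfies detailed balance: π_1 · P_{12} = π_2 · P_{21} and π_2 · P_{23} = π_3 · P_{32}.
From π_1 · 5/9 = π_2 · 1/6: π_2/π_1 = (5/9)/(1/6) = 10/3.
From π_2 · 3/7 = π_3 · 1/5: π_3/π_2 = (3/7)/(1/5) = 15/7.
Take π_1 proportional to 1; then unnormalized π = (1, 10/3, 50/7). Normalize by dividing by the sum 241/21:
  π = (21/241, 70/241, 150/241).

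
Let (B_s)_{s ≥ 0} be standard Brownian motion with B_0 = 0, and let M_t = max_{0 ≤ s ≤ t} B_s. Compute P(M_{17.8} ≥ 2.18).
P(M_{17.8} ≥ 2.18) = 2·P(B_{17.8} ≥ 2.18) = 2(1 − Φ(2.18/√17.8)) ≈ 0.6054

By the reflection principle for Brownian motion, P(M_t ≥ a) = 2 · P(B_t ≥ a) for a ≥ 0. Since B_t ~ N(0, t), P(B_t ≥ 2.18) = 1 − Φ(2.18/√t) = 1 − Φ(2.18/√17.8) = 1 − Φ(0.5167). So
  P(M_{17.8} ≥ 2.18) = 2(1 − Φ(0.5167)) ≈ 0.6054.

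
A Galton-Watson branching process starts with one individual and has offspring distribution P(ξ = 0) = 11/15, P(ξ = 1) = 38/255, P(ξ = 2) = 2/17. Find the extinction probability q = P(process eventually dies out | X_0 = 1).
q = 1

Mean offspring μ = 0·11/15 + 1·38/255 + 2·2/17 = 98/255 ≤ 1. For μ ≤ 1 with offspring not concentrated at 1, the Galton-Watson process goes extinct almost surely, so q = 1.
(Algebraic check: The pgf is f(s) = 11/15 + 38/255·s + 2/17·s². The extinction probability q is the smallest fixed point of f in [0, 1]. Setting s = f(s):
  2/17·s² + (38/255 − 1)·s + 11/15 = 0
  2/17·s² − (11/15 + 2/17)·s + 11/15 = 0
which factors as (s − 1)·(2/17·s − 11/15) = 0, giving roots s = 1 and s = (11/15)/(2/17) = 187/30. Since 187/30 ≥ 1, the smallest root in [0, 1] is s = 1.)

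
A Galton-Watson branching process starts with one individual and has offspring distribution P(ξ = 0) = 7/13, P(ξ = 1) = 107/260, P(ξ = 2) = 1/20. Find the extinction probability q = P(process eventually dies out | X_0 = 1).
q = 1

Mean offspring μ = 0·7/13 + 1·107/260 + 2·1/20 = 133/260 ≤ 1. For μ ≤ 1 with offspring not concentrated at 1, the Galton-Watson process goes extinct almost surely, so q = 1.
(Algebraic check: The pgf is f(s) = 7/13 + 107/260·s + 1/20·s². The extinction probability q is the smallest fixed point of f in [0, 1]. Setting s = f(s):
  1/20·s² + (107/260 − 1)·s + 7/13 = 0
  1/20·s² − (7/13 + 1/20)·s + 7/13 = 0
which factors as (s − 1)·(1/20·s − 7/13) = 0, giving roots s = 1 and s = (7/13)/(1/20) = 140/13. Since 140/13 ≥ 1, the smallest root in [0, 1] is s = 1.)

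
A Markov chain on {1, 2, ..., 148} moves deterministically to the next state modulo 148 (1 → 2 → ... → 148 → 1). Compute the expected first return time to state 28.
E[T_28 | X_0 = 28] = 148

The chain cycles deterministically, so starting at state 28 it returns in exactly 148 steps. Equivalently, the stationary distribution is uniform π_j = 1/148 for every state j, so by Kac's formula E[T_28] = 1/π_28 = 148.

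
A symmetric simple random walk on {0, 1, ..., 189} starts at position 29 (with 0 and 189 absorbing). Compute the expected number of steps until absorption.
E[τ | X_0 = 29] = 4640

Let v_k = E[τ | X_0 = k]. Boundary: v_0 = v_189 = 0. Recurrence: v_k = 1 + (v_{k-1} + v_{k+1})/2 for 1 ≤ k ≤ 188. The particular solution to v_k − (v_{k-1} + v_{k+1})/2 = 1 is v_k = −k^2. Adding homogeneous solution A + B k and matching boundaries gives v_k = k (189 − k). Substituting k = 29: v_29 = 29 · 160 = 4640.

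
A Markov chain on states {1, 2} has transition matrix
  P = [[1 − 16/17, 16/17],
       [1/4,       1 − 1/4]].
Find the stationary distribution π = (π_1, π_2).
π_1 = 17/81, π_2 = 64/81

Solve πP = π with π_1 + π_2 = 1. From πP = π: π_1 · (1 − 16/17) + π_2 · 1/4 = π_1 ⇒ π_2 · 1/4 = π_1 · 16/17 ⇒ π_2/π_1 = (16/17)/(1/4) = 64/17. Together with π_1 + π_2 = 1:
  π_1 = (1/4)/(16/17 + 1/4) = (1/4)/(81/68) = 17/81,
  π_2 = (16/17)/(16/17 + 1/4) = (16/17)/(81/68) = 64/81.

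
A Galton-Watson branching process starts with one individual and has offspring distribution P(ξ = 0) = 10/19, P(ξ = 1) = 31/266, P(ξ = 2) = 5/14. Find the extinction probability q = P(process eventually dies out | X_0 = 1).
q = 1

Mean offspring μ = 0·10/19 + 1·31/266 + 2·5/14 = 221/266 ≤ 1. For μ ≤ 1 with offspring not concentrated at 1, the Galton-Watson process goes extinct almost surely, so q = 1.
(Algebraic check: The pgf is f(s) = 10/19 + 31/266·s + 5/14·s². The extinction probability q is the smallest fixed point of f in [0, 1]. Setting s = f(s):
  5/14·s² + (31/266 − 1)·s + 10/19 = 0
  5/14·s² − (10/19 + 5/14)·s + 10/19 = 0
which factors as (s − 1)·(5/14·s − 10/19) = 0, giving roots s = 1 and s = (10/19)/(5/14) = 28/19. Since 28/19 ≥ 1, the smallest root in [0, 1] is s = 1.)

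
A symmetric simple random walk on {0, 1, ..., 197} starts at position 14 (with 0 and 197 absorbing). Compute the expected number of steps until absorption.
E[τ | X_0 = 14] = 2562

Let v_k = E[τ | X_0 = k]. Boundary: v_0 = v_197 = 0. Recurrence: v_k = 1 + (v_{k-1} + v_{k+1})/2 for 1 ≤ k ≤ 196. The particular solution to v_k − (v_{k-1} + v_{k+1})/2 = 1 is v_k = −k^2. Adding homogeneous solution A + B k and matching boundaries gives v_k = k (197 − k). Substituting k = 14: v_14 = 14 · 183 = 2562.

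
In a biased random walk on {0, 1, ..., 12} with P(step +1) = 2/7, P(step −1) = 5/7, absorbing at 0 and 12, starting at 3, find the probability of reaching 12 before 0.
P(hit 12 before 0) = (1 − (5/2)^3) / (1 − (5/2)^12) = 512/2086637

Let u_k denote P(reach 12 before 0 | start at k). Boundary: u_0 = 0, u_12 = 1. Recurrence: u_k = 2/7·u_{k+1} + 5/7·u_{k-1} for 1 ≤ k ≤ 11. Try u_k = A + B·r^k with r = q/p = (5/7)/(2/7) = 5/2. Substitution satisfies the recurrence; boundary conditions give:
  u_k = (1 − r^k) / (1 − r^N) = (1 − (5/2)^3) / (1 − (5/2)^12) = 512/2086637.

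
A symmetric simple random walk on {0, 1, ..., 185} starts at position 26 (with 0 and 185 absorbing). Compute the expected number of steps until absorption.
E[τ | X_0 = 26] = 4134

Let v_k = E[τ | X_0 = k]. Boundary: v_0 = v_185 = 0. Recurrence: v_k = 1 + (v_{k-1} + v_{k+1})/2 for 1 ≤ k ≤ 184. The particular solution to v_k − (v_{k-1} + v_{k+1})/2 = 1 is v_k = −k^2. Adding homogeneous solution A + B k and matching boundaries gives v_k = k (185 − k). Substituting k = 26: v_26 = 26 · 159 = 4134.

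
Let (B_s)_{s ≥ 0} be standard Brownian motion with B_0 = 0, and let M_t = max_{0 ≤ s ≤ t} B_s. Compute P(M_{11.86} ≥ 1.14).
P(M_{11.86} ≥ 1.14) = 2·P(B_{11.86} ≥ 1.14) = 2(1 − Φ(1.14/√11.86)) ≈ 0.7406

By the reflection principle for Brownian motion, P(M_t ≥ a) = 2 · P(B_t ≥ a) for a ≥ 0. Since B_t ~ N(0, t), P(B_t ≥ 1.14) = 1 − Φ(1.14/√t) = 1 − Φ(1.14/√11.86) = 1 − Φ(0.3310). So
  P(M_{11.86} ≥ 1.14) = 2(1 − Φ(0.3310)) ≈ 0.7406.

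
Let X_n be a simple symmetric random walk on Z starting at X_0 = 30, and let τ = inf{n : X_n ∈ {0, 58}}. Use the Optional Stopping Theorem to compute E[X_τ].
E[X_τ] = 30

X_n is a martingale and τ is a bounded-mean stopping time (indeed τ is finite a.s. with bounded expectation since the walk is in a bounded region). By the OST, E[X_τ] = E[X_0] = 30. Equivalently: E[X_τ] = 58 · P(hit 58 first) + 0 · P(hit 0 first) = 58 · (30/58) = 30.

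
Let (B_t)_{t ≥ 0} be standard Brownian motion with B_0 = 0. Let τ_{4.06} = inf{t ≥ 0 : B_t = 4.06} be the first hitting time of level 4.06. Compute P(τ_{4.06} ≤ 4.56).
P(τ_{4.06} ≤ 4.56) = 2(1 − Φ(4.06/√4.56)) = 2(1 − Φ(1.9013)) ≈ 0.0573

By the reflection principle for standard BM, P(τ_b ≤ t) = 2 · P(B_t ≥ b). Since B_t ~ N(0, t), P(B_t ≥ 4.06) = 1 − Φ(4.06/√t) = 1 − Φ(4.06/√4.56) = 1 − Φ(1.9013) ≈ 0.02863. Doubling: P(τ_{4.06} ≤ 4.56) ≈ 2 · 0.02863 = 0.05726 ≈ 0.0573.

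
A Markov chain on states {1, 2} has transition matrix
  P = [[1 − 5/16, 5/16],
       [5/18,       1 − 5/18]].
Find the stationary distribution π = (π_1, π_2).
π_1 = 8/17, π_2 = 9/17

Solve πP = π with π_1 + π_2 = 1. From πP = π: π_1 · (1 − 5/16) + π_2 · 5/18 = π_1 ⇒ π_2 · 5/18 = π_1 · 5/16 ⇒ π_2/π_1 = (5/16)/(5/18) = 9/8. Together with π_1 + π_2 = 1:
  π_1 = (5/18)/(5/16 + 5/18) = (5/18)/(85/144) = 8/17,
  π_2 = (5/16)/(5/16 + 5/18) = (5/16)/(85/144) = 9/17.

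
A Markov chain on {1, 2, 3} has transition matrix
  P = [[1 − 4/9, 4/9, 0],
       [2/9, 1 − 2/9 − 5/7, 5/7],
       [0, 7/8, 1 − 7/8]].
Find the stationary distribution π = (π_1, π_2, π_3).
π = (49/227, 98/227, 80/227)

This is a birth-death chain on three states, which satisfies detailed balance: π_1 · P_{12} = π_2 · P_{21} and π_2 · P_{23} = π_3 · P_{32}.
From π_1 · 4/9 = π_2 · 2/9: π_2/π_1 = (4/9)/(2/9) = 2.
From π_2 · 5/7 = π_3 · 7/8: π_3/π_2 = (5/7)/(7/8) = 40/49.
Take π_1 proportional to 1; then unnormalized π = (1, 2, 80/49). Normalize by dividing by the sum 227/49:
  π = (49/227, 98/227, 80/227).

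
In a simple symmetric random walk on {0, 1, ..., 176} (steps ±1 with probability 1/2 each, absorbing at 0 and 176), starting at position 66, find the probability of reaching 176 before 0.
P(hit 176 before 0) = 66/176 = 3/8

Let u_k = P(hit 176 before 0 | start at k). Then u_0 = 0, u_176 = 1, and u_k = u_{k-1}/2 + u_{k+1}/2 for 1 ≤ k ≤ 175. This harmonic recurrence is solved by u_k = k/176, giving u_66 = 66/176 = 3/8.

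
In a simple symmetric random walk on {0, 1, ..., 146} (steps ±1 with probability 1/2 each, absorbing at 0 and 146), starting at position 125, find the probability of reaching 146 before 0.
P(hit 146 before 0) = 125/146

Let u_k = P(hit 146 before 0 | start at k). Then u_0 = 0, u_146 = 1, and u_k = u_{k-1}/2 + u_{k+1}/2 for 1 ≤ k ≤ 145. This harmonic recurrence is solved by u_k = k/146, giving u_125 = 125/146.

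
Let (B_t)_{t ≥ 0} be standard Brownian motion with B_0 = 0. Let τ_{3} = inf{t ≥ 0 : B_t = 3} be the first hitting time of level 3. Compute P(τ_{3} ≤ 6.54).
P(τ_{3} ≤ 6.54) = 2(1 − Φ(3/√6.54)) = 2(1 − Φ(1.1731)) ≈ 0.2408

By the reflection principle for standard BM, P(τ_b ≤ t) = 2 · P(B_t ≥ b). Since B_t ~ N(0, t), P(B_t ≥ 3) = 1 − Φ(3/√t) = 1 − Φ(3/√6.54) = 1 − Φ(1.1731) ≈ 0.12038. Doubling: P(τ_{3} ≤ 6.54) ≈ 2 · 0.12038 = 0.24076 ≈ 0.2408.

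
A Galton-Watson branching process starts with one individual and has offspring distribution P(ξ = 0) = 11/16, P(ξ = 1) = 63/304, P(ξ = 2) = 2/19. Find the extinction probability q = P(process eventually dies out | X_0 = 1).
q = 1

Mean offspring μ = 0·11/16 + 1·63/304 + 2·2/19 = 127/304 ≤ 1. For μ ≤ 1 with offspring not concentrated at 1, the Galton-Watson process goes extinct almost surely, so q = 1.
(Algebraic check: The pgf is f(s) = 11/16 + 63/304·s + 2/19·s². The extinction probability q is the smallest fixed point of f in [0, 1]. Setting s = f(s):
  2/19·s² + (63/304 − 1)·s + 11/16 = 0
  2/19·s² − (11/16 + 2/19)·s + 11/16 = 0
which factors as (s − 1)·(2/19·s − 11/16) = 0, giving roots s = 1 and s = (11/16)/(2/19) = 209/32. Since 209/32 ≥ 1, the smallest root in [0, 1] is s = 1.)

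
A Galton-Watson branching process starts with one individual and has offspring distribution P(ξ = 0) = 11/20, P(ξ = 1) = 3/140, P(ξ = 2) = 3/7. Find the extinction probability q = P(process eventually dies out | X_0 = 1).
q = 1

Mean offspring μ = 0·11/20 + 1·3/140 + 2·3/7 = 123/140 ≤ 1. For μ ≤ 1 with offspring not concentrated at 1, the Galton-Watson process goes extinct almost surely, so q = 1.
(Algebraic check: The pgf is f(s) = 11/20 + 3/140·s + 3/7·s². The extinction probability q is the smallest fixed point of f in [0, 1]. Setting s = f(s):
  3/7·s² + (3/140 − 1)·s + 11/20 = 0
  3/7·s² − (11/20 + 3/7)·s + 11/20 = 0
which factors as (s − 1)·(3/7·s − 11/20) = 0, giving roots s = 1 and s = (11/20)/(3/7) = 77/60. Since 77/60 ≥ 1, the smallest root in [0, 1] is s = 1.)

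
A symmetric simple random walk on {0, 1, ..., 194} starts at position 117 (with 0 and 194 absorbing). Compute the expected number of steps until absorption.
E[τ | X_0 = 117] = 9009

Let v_k = E[τ | X_0 = k]. Boundary: v_0 = v_194 = 0. Recurrence: v_k = 1 + (v_{k-1} + v_{k+1})/2 for 1 ≤ k ≤ 193. The particular solution to v_k − (v_{k-1} + v_{k+1})/2 = 1 is v_k = −k^2. Adding homogeneous solution A + B k and matching boundaries gives v_k = k (194 − k). Substituting k = 117: v_117 = 117 · 77 = 9009.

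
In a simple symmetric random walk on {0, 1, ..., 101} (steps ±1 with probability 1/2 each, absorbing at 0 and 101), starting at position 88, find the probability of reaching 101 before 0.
P(hit 101 before 0) = 88/101

Let u_k = P(hit 101 before 0 | start at k). Then u_0 = 0, u_101 = 1, and u_k = u_{k-1}/2 + u_{k+1}/2 for 1 ≤ k ≤ 100. This harmonic recurrence is solved by u_k = k/101, giving u_88 = 88/101.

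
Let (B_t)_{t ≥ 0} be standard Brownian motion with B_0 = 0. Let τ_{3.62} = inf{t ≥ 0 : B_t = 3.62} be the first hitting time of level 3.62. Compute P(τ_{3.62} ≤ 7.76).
P(τ_{3.62} ≤ 7.76) = 2(1 − Φ(3.62/√7.76)) = 2(1 − Φ(1.2995)) ≈ 0.1938

By the reflection principle for standard BM, P(τ_b ≤ t) = 2 · P(B_t ≥ b). Since B_t ~ N(0, t), P(B_t ≥ 3.62) = 1 − Φ(3.62/√t) = 1 − Φ(3.62/√7.76) = 1 − Φ(1.2995) ≈ 0.09689. Doubling: P(τ_{3.62} ≤ 7.76) ≈ 2 · 0.09689 = 0.19378 ≈ 0.1938.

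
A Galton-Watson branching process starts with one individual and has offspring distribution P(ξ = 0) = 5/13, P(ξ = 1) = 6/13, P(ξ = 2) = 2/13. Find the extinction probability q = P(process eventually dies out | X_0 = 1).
q = 1

Mean offspring μ = 0·5/13 + 1·6/13 + 2·2/13 = 10/13 ≤ 1. For μ ≤ 1 with offspring not concentrated at 1, the Galton-Watson process goes extinct almost surely, so q = 1.
(Algebraic check: The pgf is f(s) = 5/13 + 6/13·s + 2/13·s². The extinction probability q is the smallest fixed point of f in [0, 1]. Setting s = f(s):
  2/13·s² + (6/13 − 1)·s + 5/13 = 0
  2/13·s² − (5/13 + 2/13)·s + 5/13 = 0
which factors as (s − 1)·(2/13·s − 5/13) = 0, giving roots s = 1 and s = (5/13)/(2/13) = 5/2. Since 5/2 ≥ 1, the smallest root in [0, 1] is s = 1.)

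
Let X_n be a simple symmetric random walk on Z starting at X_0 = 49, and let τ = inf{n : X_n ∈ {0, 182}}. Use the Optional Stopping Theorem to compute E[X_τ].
E[X_τ] = 49

X_n is a martingale and τ is a bounded-mean stopping time (indeed τ is finite a.s. with bounded expectation since the walk is in a bounded region). By the OST, E[X_τ] = E[X_0] = 49. Equivalently: E[X_τ] = 182 · P(hit 182 first) + 0 · P(hit 0 first) = 182 · (49/182) = 49.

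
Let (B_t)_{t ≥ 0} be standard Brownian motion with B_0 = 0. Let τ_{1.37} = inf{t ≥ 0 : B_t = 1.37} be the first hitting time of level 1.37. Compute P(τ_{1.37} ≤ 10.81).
P(τ_{1.37} ≤ 10.81) = 2(1 − Φ(1.37/√10.81)) = 2(1 − Φ(0.4167)) ≈ 0.6769

By the reflection principle for standard BM, P(τ_b ≤ t) = 2 · P(B_t ≥ b). Since B_t ~ N(0, t), P(B_t ≥ 1.37) = 1 − Φ(1.37/√t) = 1 − Φ(1.37/√10.81) = 1 − Φ(0.4167) ≈ 0.33845. Doubling: P(τ_{1.37} ≤ 10.81) ≈ 2 · 0.33845 = 0.67690 ≈ 0.6769.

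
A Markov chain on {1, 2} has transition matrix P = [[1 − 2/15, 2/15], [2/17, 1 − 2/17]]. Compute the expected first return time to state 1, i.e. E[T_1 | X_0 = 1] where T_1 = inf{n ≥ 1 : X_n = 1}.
E[T_1 | X_0 = 1] = 1/π_1 = 32/15

For an irreducible recurrent Markov chain with stationary distribution π, E[T_i | X_0 = i] = 1/π_i (Kac's formula). Here π_1 = (2/17)/(2/15 + 2/17) = (2/17)/(64/255) = 15/32, so E[T_1 | X_0 = 1] = 1/π_1 = (2/15 + 2/17)/(2/17) = (64/255)/(2/17) = 32/15.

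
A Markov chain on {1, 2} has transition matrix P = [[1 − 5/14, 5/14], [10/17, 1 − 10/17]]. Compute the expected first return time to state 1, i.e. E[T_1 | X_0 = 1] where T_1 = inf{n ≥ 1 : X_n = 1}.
E[T_1 | X_0 = 1] = 1/π_1 = 45/28

For an irreducible recurrent Markov chain with stationary distribution π, E[T_i | X_0 = i] = 1/π_i (Kac's formula). Here π_1 = (10/17)/(5/14 + 10/17) = (10/17)/(225/238) = 28/45, so E[T_1 | X_0 = 1] = 1/π_1 = (5/14 + 10/17)/(10/17) = (225/238)/(10/17) = 45/28.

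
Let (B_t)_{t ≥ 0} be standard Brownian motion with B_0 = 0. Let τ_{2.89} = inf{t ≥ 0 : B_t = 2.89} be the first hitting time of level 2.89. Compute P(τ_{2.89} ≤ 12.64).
P(τ_{2.89} ≤ 12.64) = 2(1 − Φ(2.89/√12.64)) = 2(1 − Φ(0.8129)) ≈ 0.4163

By the reflection principle for standard BM, P(τ_b ≤ t) = 2 · P(B_t ≥ b). Since B_t ~ N(0, t), P(B_t ≥ 2.89) = 1 − Φ(2.89/√t) = 1 − Φ(2.89/√12.64) = 1 − Φ(0.8129) ≈ 0.20814. Doubling: P(τ_{2.89} ≤ 12.64) ≈ 2 · 0.20814 = 0.41628 ≈ 0.4163.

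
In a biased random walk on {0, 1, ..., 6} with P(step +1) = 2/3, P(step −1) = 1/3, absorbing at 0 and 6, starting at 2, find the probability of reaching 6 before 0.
P(hit 6 before 0) = (1 − (1/2)^2) / (1 − (1/2)^6) = 16/21

Let u_k denote P(reach 6 before 0 | start at k). Boundary: u_0 = 0, u_6 = 1. Recurrence: u_k = 2/3·u_{k+1} + 1/3·u_{k-1} for 1 ≤ k ≤ 5. Try u_k = A + B·r^k with r = q/p = (1/3)/(2/3) = 1/2. Substitution satisfies the recurrence; boundary conditions give:
  u_k = (1 − r^k) / (1 − r^N) = (1 − (1/2)^2) / (1 − (1/2)^6) = 16/21.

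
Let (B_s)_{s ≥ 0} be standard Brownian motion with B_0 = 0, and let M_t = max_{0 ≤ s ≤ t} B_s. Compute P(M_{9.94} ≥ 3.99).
P(M_{9.94} ≥ 3.99) = 2·P(B_{9.94} ≥ 3.99) = 2(1 − Φ(3.99/√9.94)) ≈ 0.2057

By the reflection principle for Brownian motion, P(M_t ≥ a) = 2 · P(B_t ≥ a) for a ≥ 0. Since B_t ~ N(0, t), P(B_t ≥ 3.99) = 1 − Φ(3.99/√t) = 1 − Φ(3.99/√9.94) = 1 − Φ(1.2656). So
  P(M_{9.94} ≥ 3.99) = 2(1 − Φ(1.2656)) ≈ 0.2057.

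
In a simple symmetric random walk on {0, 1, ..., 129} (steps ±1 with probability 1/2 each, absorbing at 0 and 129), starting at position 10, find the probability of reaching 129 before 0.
P(hit 129 before 0) = 10/129

Let u_k = P(hit 129 before 0 | start at k). Then u_0 = 0, u_129 = 1, and u_k = u_{k-1}/2 + u_{k+1}/2 for 1 ≤ k ≤ 128. This harmonic recurrence is solved by u_k = k/129, giving u_10 = 10/129.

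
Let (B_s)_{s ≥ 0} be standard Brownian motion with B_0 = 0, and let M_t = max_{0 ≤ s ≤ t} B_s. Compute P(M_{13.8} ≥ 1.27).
P(M_{13.8} ≥ 1.27) = 2·P(B_{13.8} ≥ 1.27) = 2(1 − Φ(1.27/√13.8)) ≈ 0.7324

By the reflection principle for Brownian motion, P(M_t ≥ a) = 2 · P(B_t ≥ a) for a ≥ 0. Since B_t ~ N(0, t), P(B_t ≥ 1.27) = 1 − Φ(1.27/√t) = 1 − Φ(1.27/√13.8) = 1 − Φ(0.3419). So
  P(M_{13.8} ≥ 1.27) = 2(1 − Φ(0.3419)) ≈ 0.7324.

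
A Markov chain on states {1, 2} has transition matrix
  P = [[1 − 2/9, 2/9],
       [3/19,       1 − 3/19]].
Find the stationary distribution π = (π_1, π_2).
π_1 = 27/65, π_2 = 38/65

Solve πP = π with π_1 + π_2 = 1. From πP = π: π_1 · (1 − 2/9) + π_2 · 3/19 = π_1 ⇒ π_2 · 3/19 = π_1 · 2/9 ⇒ π_2/π_1 = (2/9)/(3/19) = 38/27. Together with π_1 + π_2 = 1:
  π_1 = (3/19)/(2/9 + 3/19) = (3/19)/(65/171) = 27/65,
  π_2 = (2/9)/(2/9 + 3/19) = (2/9)/(65/171) = 38/65.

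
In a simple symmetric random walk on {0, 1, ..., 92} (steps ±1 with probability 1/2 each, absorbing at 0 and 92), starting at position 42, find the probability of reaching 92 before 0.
P(hit 92 before 0) = 42/92 = 21/46

Let u_k = P(hit 92 before 0 | start at k). Then u_0 = 0, u_92 = 1, and u_k = u_{k-1}/2 + u_{k+1}/2 for 1 ≤ k ≤ 91. This harmonic recurrence is solved by u_k = k/92, giving u_42 = 42/92 = 21/46.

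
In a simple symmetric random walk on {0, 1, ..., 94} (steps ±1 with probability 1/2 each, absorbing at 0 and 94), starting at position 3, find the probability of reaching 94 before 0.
P(hit 94 before 0) = 3/94

Let u_k = P(hit 94 before 0 | start at k). Then u_0 = 0, u_94 = 1, and u_k = u_{k-1}/2 + u_{k+1}/2 for 1 ≤ k ≤ 93. This harmonic recurrence is solved by u_k = k/94, giving u_3 = 3/94.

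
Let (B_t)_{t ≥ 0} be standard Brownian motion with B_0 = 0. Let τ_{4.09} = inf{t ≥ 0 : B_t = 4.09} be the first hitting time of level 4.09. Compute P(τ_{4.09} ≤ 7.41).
P(τ_{4.09} ≤ 7.41) = 2(1 − Φ(4.09/√7.41)) = 2(1 − Φ(1.5025)) ≈ 0.1330

By the reflection principle for standard BM, P(τ_b ≤ t) = 2 · P(B_t ≥ b). Since B_t ~ N(0, t), P(B_t ≥ 4.09) = 1 − Φ(4.09/√t) = 1 − Φ(4.09/√7.41) = 1 − Φ(1.5025) ≈ 0.06648. Doubling: P(τ_{4.09} ≤ 7.41) ≈ 2 · 0.06648 = 0.13296 ≈ 0.1330.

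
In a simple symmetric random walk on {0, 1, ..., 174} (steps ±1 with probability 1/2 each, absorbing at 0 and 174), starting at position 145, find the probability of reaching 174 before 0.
P(hit 174 before 0) = 145/174 = 5/6

Let u_k = P(hit 174 before 0 | start at k). Then u_0 = 0, u_174 = 1, and u_k = u_{k-1}/2 + u_{k+1}/2 for 1 ≤ k ≤ 173. This harmonic recurrence is solved by u_k = k/174, giving u_145 = 145/174 = 5/6.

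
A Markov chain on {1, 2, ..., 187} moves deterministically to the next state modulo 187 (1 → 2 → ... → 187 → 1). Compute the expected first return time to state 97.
E[T_97 | X_0 = 97] = 187

The chain cycles deterministically, so starting at state 97 it returns in exactly 187 steps. Equivalently, the stationary distribution is uniform π_j = 1/187 for every state j, so by Kac's formula E[T_97] = 1/π_97 = 187.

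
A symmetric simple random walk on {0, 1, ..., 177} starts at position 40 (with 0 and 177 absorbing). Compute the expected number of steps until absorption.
E[τ | X_0 = 40] = 5480

Let v_k = E[τ | X_0 = k]. Boundary: v_0 = v_177 = 0. Recurrence: v_k = 1 + (v_{k-1} + v_{k+1})/2 for 1 ≤ k ≤ 176. The particular solution to v_k − (v_{k-1} + v_{k+1})/2 = 1 is v_k = −k^2. Adding homogeneous solution A + B k and matching boundaries gives v_k = k (177 − k). Substituting k = 40: v_40 = 40 · 137 = 5480.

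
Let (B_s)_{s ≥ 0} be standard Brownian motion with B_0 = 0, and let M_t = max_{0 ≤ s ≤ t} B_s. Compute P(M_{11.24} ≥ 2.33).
P(M_{11.24} ≥ 2.33) = 2·P(B_{11.24} ≥ 2.33) = 2(1 − Φ(2.33/√11.24)) ≈ 0.4871

By the reflection principle for Brownian motion, P(M_t ≥ a) = 2 · P(B_t ≥ a) for a ≥ 0. Since B_t ~ N(0, t), P(B_t ≥ 2.33) = 1 − Φ(2.33/√t) = 1 − Φ(2.33/√11.24) = 1 − Φ(0.6950). So
  P(M_{11.24} ≥ 2.33) = 2(1 − Φ(0.6950)) ≈ 0.4871.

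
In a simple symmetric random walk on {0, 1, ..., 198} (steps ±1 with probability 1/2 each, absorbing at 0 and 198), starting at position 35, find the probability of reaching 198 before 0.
P(hit 198 before 0) = 35/198

Let u_k = P(hit 198 before 0 | start at k). Then u_0 = 0, u_198 = 1, and u_k = u_{k-1}/2 + u_{k+1}/2 for 1 ≤ k ≤ 197. This harmonic recurrence is solved by u_k = k/198, giving u_35 = 35/198.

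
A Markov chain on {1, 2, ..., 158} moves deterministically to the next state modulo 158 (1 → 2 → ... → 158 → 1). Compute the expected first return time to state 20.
E[T_20 | X_0 = 20] = 158

The chain cycles deterministically, so starting at state 20 it returns in exactly 158 steps. Equivalently, the stationary distribution is uniform π_j = 1/158 for every state j, so by Kac's formula E[T_20] = 1/π_20 = 158.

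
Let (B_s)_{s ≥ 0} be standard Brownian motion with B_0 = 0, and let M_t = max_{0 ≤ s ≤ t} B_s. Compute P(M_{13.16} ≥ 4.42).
P(M_{13.16} ≥ 4.42) = 2·P(B_{13.16} ≥ 4.42) = 2(1 − Φ(4.42/√13.16)) ≈ 0.2231

By the reflection principle for Brownian motion, P(M_t ≥ a) = 2 · P(B_t ≥ a) for a ≥ 0. Since B_t ~ N(0, t), P(B_t ≥ 4.42) = 1 − Φ(4.42/√t) = 1 − Φ(4.42/√13.16) = 1 − Φ(1.2184). So
  P(M_{13.16} ≥ 4.42) = 2(1 − Φ(1.2184)) ≈ 0.2231.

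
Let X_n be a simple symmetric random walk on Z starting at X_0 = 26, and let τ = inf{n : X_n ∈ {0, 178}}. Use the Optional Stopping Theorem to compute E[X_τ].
E[X_τ] = 26

X_n is a martingale and τ is a bounded-mean stopping time (indeed τ is finite a.s. with bounded expectation since the walk is in a bounded region). By the OST, E[X_τ] = E[X_0] = 26. Equivalently: E[X_τ] = 178 · P(hit 178 first) + 0 · P(hit 0 first) = 178 · (26/178) = 26.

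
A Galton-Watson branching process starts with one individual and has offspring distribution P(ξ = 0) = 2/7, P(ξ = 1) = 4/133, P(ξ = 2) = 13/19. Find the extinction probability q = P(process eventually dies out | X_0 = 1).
q = 38/91

The pgf is f(s) = 2/7 + 4/133·s + 13/19·s². The extinction probability q is the smallest fixed point of f in [0, 1]. Setting s = f(s):
  13/19·s² + (4/133 − 1)·s + 2/7 = 0
  13/19·s² − (2/7 + 13/19)·s + 2/7 = 0
which factors as (s − 1)·(13/19·s − 2/7) = 0, giving roots s = 1 and s = (2/7)/(13/19) = 38/91.
Mean offspring μ = 4/133 + 2·13/19 = 186/133 > 1 (supercritical), so q < 1. The extinction probability is the smaller root: q = (2/7)/(13/19) = 38/91.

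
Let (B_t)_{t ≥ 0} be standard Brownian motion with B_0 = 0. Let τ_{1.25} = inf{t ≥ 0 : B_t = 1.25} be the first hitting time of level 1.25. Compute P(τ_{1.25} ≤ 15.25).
P(τ_{1.25} ≤ 15.25) = 2(1 − Φ(1.25/√15.25)) = 2(1 − Φ(0.3201)) ≈ 0.7489

By the reflection principle for standard BM, P(τ_b ≤ t) = 2 · P(B_t ≥ b). Since B_t ~ N(0, t), P(B_t ≥ 1.25) = 1 − Φ(1.25/√t) = 1 − Φ(1.25/√15.25) = 1 − Φ(0.3201) ≈ 0.37445. Doubling: P(τ_{1.25} ≤ 15.25) ≈ 2 · 0.37445 = 0.74890 ≈ 0.7489.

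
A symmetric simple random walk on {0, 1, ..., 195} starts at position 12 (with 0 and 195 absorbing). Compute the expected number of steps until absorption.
E[τ | X_0 = 12] = 2196

Let v_k = E[τ | X_0 = k]. Boundary: v_0 = v_195 = 0. Recurrence: v_k = 1 + (v_{k-1} + v_{k+1})/2 for 1 ≤ k ≤ 194. The particular solution to v_k − (v_{k-1} + v_{k+1})/2 = 1 is v_k = −k^2. Adding homogeneous solution A + B k and matching boundaries gives v_k = k (195 − k). Substituting k = 12: v_12 = 12 · 183 = 2196.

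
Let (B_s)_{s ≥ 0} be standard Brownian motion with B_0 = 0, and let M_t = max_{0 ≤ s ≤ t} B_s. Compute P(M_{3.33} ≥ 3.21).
P(M_{3.33} ≥ 3.21) = 2·P(B_{3.33} ≥ 3.21) = 2(1 − Φ(3.21/√3.33)) ≈ 0.0786

By the reflection principle for Brownian motion, P(M_t ≥ a) = 2 · P(B_t ≥ a) for a ≥ 0. Since B_t ~ N(0, t), P(B_t ≥ 3.21) = 1 − Φ(3.21/√t) = 1 − Φ(3.21/√3.33) = 1 − Φ(1.7591). So
  P(M_{3.33} ≥ 3.21) = 2(1 − Φ(1.7591)) ≈ 0.0786.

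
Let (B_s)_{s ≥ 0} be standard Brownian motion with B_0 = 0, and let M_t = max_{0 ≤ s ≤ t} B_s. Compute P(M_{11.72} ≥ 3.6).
P(M_{11.72} ≥ 3.6) = 2·P(B_{11.72} ≥ 3.6) = 2(1 − Φ(3.6/√11.72)) ≈ 0.2930

By the reflection principle for Brownian motion, P(M_t ≥ a) = 2 · P(B_t ≥ a) for a ≥ 0. Since B_t ~ N(0, t), P(B_t ≥ 3.6) = 1 − Φ(3.6/√t) = 1 − Φ(3.6/√11.72) = 1 − Φ(1.0516). So
  P(M_{11.72} ≥ 3.6) = 2(1 − Φ(1.0516)) ≈ 0.2930.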